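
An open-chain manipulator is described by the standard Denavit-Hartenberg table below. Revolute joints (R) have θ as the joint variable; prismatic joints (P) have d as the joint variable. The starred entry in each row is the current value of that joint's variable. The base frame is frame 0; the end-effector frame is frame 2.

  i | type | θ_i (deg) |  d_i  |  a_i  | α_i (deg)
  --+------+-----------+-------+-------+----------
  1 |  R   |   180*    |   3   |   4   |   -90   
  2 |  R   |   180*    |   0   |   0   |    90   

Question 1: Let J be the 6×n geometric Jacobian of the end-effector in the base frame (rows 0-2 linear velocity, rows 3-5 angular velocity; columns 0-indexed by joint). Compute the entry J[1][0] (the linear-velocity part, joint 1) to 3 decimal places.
axis z_0 = ẑ; lever o_n−o_0 = (-4.0000,0.0000,3.0000)
cross product → J_v[:, 0] = (-0.0000,-4.0000,0.0000)
J_ω[:, 0] = z_0
entry J[1][0] = -4.0000

-4.000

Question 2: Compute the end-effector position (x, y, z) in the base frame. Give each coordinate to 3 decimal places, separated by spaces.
after link 1: o_1 = (-4.0000, 0.0000, 3.0000)
after link 2: o_2 = (-4.0000, 0.0000, 3.0000)

-4.000 0.000 3.000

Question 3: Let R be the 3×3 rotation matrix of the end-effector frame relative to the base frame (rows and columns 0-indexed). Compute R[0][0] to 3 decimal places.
End-effector x-axis (col 0 of R) = (1.0000,-0.0000,-0.0000)
R[0][0] = 1.0000

1.000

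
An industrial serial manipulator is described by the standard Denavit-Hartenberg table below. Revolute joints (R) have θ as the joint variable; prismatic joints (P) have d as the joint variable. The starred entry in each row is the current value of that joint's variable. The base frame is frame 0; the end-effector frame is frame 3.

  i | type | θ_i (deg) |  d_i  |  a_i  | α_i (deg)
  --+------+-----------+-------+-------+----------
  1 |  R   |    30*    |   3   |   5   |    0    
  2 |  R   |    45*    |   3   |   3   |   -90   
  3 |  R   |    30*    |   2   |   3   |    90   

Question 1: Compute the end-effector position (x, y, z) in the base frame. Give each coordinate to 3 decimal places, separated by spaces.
3.847 8.425 4.500

after link 1: o_1 = (4.3301, 2.5000, 3.0000)
after link 2: o_2 = (5.1066, 5.3978, 6.0000)
after link 3: o_3 = (3.8472, 8.4250, 4.5000)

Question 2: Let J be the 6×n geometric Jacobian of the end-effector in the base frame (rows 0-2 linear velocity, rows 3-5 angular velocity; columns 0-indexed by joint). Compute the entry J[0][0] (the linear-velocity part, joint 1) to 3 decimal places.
-8.425

axis z_0 = ẑ; lever o_n−o_0 = (3.8472,8.4250,4.5000)
cross product → J_v[:, 0] = (-8.4250,3.8472,0.0000)
J_ω[:, 0] = z_0
entry J[0][0] = -8.4250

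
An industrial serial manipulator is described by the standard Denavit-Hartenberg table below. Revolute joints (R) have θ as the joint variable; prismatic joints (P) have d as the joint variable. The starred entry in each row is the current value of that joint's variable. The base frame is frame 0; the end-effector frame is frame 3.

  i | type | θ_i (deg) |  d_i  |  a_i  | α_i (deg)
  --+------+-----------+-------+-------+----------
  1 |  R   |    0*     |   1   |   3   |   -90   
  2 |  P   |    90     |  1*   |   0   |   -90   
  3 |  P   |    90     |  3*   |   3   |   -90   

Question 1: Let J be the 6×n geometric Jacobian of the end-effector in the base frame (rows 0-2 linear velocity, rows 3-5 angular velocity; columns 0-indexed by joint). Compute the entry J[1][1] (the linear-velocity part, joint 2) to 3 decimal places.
prismatic axis z_1 = (0.0000,1.0000,0.0000)
J_v[:, 1] = z_1; J_ω[:, 1] = (0,0,0)
entry J[1][1] = 1.0000

1.000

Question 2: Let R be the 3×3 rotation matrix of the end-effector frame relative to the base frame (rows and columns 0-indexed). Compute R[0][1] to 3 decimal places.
End-effector y-axis (col 1 of R) = (1.0000,-0.0000,0.0000)
R[0][1] = 1.0000

1.000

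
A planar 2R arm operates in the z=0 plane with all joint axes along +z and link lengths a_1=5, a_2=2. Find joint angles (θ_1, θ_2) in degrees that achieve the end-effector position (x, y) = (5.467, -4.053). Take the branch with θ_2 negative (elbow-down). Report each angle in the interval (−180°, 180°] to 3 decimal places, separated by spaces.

cos θ_2 = (46.3149−5²−2²)/(2·5·2) = 0.8657; θ_2 = -30.0321° (elbow-down)
β = atan2(-4.0530,5.4670) = -36.5517°; ψ = atan2(-1.0010,6.7315) = -8.4579°
θ_1 = β − ψ = -28.0938°

-28.094 -30.032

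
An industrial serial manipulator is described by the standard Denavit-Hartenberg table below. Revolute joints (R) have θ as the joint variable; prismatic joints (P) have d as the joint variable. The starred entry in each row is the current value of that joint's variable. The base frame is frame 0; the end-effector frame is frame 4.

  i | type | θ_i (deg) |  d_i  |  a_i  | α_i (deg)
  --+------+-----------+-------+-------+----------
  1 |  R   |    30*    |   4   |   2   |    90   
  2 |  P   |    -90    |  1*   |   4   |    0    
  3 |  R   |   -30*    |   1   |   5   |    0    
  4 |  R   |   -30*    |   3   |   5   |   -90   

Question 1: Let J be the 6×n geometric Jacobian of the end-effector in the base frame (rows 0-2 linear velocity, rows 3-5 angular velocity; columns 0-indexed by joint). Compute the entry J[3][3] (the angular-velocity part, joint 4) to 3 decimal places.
axis z_3 = (0.5000,-0.8660,0.0000); lever o_n−o_3 = (-2.2500,-4.7631,-2.5000)
cross product → J_v[:, 3] = (2.1651,1.2500,-4.3301)
J_ω[:, 3] = z_3
entry J[3][3] = 0.5000

0.500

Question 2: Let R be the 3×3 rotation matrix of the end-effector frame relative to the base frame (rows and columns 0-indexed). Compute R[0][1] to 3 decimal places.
-0.500

End-effector y-axis (col 1 of R) = (-0.5000,0.8660,-0.0000)
R[0][1] = -0.5000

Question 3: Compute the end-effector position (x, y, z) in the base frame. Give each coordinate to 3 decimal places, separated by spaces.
-1.683 -6.745 -6.830

after link 1: o_1 = (1.7321, 1.0000, 4.0000)
after link 2: o_2 = (2.2321, 0.1340, 0.0000)
after link 3: o_3 = (0.5670, -1.9821, -4.3301)
after link 4: o_4 = (-1.6830, -6.7452, -6.8301)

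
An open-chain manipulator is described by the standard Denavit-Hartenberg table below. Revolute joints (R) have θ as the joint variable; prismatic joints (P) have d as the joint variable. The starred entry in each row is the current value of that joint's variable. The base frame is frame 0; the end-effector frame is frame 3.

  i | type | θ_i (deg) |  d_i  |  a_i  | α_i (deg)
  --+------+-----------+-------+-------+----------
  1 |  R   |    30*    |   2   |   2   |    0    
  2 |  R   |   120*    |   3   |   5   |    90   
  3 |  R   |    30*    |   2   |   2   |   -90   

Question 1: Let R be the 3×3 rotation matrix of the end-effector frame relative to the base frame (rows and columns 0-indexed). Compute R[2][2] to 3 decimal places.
End-effector z-axis (col 2 of R) = (0.4330,-0.2500,0.8660)
R[2][2] = 0.8660

0.866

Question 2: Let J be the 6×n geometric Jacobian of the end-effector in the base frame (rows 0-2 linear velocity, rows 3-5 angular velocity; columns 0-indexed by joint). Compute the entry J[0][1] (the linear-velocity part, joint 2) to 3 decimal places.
-5.098

axis z_1 = (0.0000,0.0000,1.0000); lever o_n−o_1 = (-4.8301,5.0981,4.0000)
cross product → J_v[:, 1] = (-5.0981,-4.8301,0.0000)
J_ω[:, 1] = z_1
entry J[0][1] = -5.0981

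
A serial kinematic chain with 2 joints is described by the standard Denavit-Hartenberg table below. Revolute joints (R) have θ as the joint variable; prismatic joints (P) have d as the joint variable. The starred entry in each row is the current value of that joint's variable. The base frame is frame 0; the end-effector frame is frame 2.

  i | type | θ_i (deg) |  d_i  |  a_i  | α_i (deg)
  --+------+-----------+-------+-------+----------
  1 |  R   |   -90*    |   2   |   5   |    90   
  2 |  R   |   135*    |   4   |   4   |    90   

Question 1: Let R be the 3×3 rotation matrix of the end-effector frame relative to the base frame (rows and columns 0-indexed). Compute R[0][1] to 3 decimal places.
End-effector y-axis (col 1 of R) = (-1.0000,-0.0000,0.0000)
R[0][1] = -1.0000

-1.000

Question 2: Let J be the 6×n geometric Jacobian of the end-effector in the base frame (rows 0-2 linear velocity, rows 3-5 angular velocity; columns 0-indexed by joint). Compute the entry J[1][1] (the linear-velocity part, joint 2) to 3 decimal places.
2.828

axis z_1 = (-1.0000,-0.0000,0.0000); lever o_n−o_1 = (-4.0000,2.8284,2.8284)
cross product → J_v[:, 1] = (-0.0000,2.8284,-2.8284)
J_ω[:, 1] = z_1
entry J[1][1] = 2.8284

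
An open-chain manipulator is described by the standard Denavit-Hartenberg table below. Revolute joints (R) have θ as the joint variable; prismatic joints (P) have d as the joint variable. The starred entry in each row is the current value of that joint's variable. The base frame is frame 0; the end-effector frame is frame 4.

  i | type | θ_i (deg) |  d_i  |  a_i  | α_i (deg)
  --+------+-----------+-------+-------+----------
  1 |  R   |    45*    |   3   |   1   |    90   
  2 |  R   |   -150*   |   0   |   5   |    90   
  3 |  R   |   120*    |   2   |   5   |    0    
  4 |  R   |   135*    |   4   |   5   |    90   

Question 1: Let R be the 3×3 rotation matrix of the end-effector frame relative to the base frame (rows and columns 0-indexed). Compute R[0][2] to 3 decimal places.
0.775

End-effector z-axis (col 2 of R) = (0.7745,0.4085,0.4830)
R[0][2] = 0.7745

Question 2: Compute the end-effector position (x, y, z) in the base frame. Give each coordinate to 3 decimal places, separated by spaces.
-2.506 -1.799 7.593

after link 1: o_1 = (0.7071, 0.7071, 3.0000)
after link 2: o_2 = (-2.3548, -2.3548, 0.5000)
after link 3: o_3 = (1.5309, -4.5928, 3.4821)
after link 4: o_4 = (-2.5059, -1.7995, 7.5932)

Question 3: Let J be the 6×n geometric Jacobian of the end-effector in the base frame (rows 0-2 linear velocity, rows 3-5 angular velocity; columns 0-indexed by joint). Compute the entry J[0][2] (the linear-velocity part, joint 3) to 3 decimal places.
axis z_2 = (-0.3536,-0.3536,0.8660); lever o_n−o_2 = (-0.1511,0.5553,7.0932)
cross product → J_v[:, 2] = (-2.9887,2.3769,-0.2498)
J_ω[:, 2] = z_2
entry J[0][2] = -2.9887

-2.989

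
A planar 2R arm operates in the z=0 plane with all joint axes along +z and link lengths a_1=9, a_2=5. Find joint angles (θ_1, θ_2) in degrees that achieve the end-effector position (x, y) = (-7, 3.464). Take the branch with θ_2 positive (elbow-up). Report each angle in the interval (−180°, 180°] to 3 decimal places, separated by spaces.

cos θ_2 = (60.9993−9²−5²)/(2·9·5) = -0.5000; θ_2 = 120.0005° (elbow-up)
β = atan2(3.4640,-7.0000) = 153.6712°; ψ = atan2(4.3301,6.5000) = 33.6705°
θ_1 = β − ψ = 120.0006°

120.001 120.001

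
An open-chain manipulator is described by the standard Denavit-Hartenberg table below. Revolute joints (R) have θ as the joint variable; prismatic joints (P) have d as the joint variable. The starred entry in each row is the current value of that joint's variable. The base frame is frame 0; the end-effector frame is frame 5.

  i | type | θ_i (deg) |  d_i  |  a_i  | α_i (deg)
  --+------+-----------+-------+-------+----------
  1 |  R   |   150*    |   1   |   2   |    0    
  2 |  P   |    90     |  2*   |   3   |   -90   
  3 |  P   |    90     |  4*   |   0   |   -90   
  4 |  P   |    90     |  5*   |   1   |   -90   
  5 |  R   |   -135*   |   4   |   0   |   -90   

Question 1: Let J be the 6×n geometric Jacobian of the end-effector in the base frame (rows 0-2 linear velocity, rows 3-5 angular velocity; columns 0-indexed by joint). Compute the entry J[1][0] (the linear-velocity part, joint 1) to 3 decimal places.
1.866

axis z_0 = ẑ; lever o_n−o_0 = (1.8660,1.2321,7.0000)
cross product → J_v[:, 0] = (-1.2321,1.8660,0.0000)
J_ω[:, 0] = z_0
entry J[1][0] = 1.8660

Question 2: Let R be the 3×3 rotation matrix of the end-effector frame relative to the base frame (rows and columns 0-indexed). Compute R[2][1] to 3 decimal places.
End-effector y-axis (col 1 of R) = (0.0000,-0.0000,-1.0000)
R[2][1] = -1.0000

-1.000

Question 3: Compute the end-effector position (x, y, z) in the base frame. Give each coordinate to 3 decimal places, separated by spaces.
1.866 1.232 7.000

after link 1: o_1 = (-1.7321, 1.0000, 1.0000)
after link 2: o_2 = (-3.2321, -1.5981, 3.0000)
after link 3: o_3 = (0.2321, -3.5981, 3.0000)
after link 4: o_4 = (1.8660, 1.2321, 3.0000)
after link 5: o_5 = (1.8660, 1.2321, 7.0000)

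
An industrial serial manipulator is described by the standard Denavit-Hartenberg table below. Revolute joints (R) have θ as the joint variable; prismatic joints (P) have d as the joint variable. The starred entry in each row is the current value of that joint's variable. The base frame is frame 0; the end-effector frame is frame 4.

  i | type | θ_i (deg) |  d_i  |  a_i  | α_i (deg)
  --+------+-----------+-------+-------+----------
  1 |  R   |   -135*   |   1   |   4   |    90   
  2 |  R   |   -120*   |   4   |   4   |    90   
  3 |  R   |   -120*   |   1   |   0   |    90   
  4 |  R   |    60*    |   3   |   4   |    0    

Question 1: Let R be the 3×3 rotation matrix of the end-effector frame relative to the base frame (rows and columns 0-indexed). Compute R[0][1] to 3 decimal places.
End-effector y-axis (col 1 of R) = (-0.0711,0.9896,-0.1250)
R[0][1] = -0.0711

-0.071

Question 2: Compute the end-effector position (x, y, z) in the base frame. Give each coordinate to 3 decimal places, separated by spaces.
-2.617 2.712 2.884

after link 1: o_1 = (-2.8284, -2.8284, 1.0000)
after link 2: o_2 = (-4.2426, 1.4142, -2.4641)
after link 3: o_3 = (-3.6303, 2.0266, -1.9641)
after link 4: o_4 = (-2.6170, 2.7117, 2.8840)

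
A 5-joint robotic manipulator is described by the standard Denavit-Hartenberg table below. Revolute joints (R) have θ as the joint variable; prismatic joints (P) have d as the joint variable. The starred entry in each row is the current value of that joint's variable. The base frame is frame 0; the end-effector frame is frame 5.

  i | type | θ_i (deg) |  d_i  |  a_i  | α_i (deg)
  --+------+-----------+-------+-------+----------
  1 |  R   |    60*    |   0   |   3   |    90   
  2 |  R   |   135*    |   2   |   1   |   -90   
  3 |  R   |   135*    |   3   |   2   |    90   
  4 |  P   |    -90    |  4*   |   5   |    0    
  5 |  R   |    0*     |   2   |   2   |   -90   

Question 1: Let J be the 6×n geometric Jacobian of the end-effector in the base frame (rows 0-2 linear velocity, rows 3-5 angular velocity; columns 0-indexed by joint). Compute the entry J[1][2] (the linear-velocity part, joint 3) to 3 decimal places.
axis z_2 = (-0.3536,-0.6124,-0.7071); lever o_n−o_2 = (-4.4848,3.5459,4.8284)
cross product → J_v[:, 2] = (-0.4495,4.8783,-4.0000)
J_ω[:, 2] = z_2
entry J[1][2] = 4.8783

4.878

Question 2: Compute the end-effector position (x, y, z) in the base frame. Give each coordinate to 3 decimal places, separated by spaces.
after link 1: o_1 = (1.5000, 2.5981, 0.0000)
after link 2: o_2 = (2.8785, 0.9857, 0.7071)
after link 3: o_3 = (1.0931, 0.7217, -2.4142)
after link 4: o_4 = (-0.5886, 3.4657, 3.1213)
after link 5: o_5 = (-1.6063, 4.5316, 5.5355)

-1.606 4.532 5.536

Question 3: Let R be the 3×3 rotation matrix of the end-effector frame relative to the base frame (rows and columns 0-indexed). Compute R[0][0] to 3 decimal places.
End-effector x-axis (col 0 of R) = (0.3536,0.6124,0.7071)
R[0][0] = 0.3536

0.354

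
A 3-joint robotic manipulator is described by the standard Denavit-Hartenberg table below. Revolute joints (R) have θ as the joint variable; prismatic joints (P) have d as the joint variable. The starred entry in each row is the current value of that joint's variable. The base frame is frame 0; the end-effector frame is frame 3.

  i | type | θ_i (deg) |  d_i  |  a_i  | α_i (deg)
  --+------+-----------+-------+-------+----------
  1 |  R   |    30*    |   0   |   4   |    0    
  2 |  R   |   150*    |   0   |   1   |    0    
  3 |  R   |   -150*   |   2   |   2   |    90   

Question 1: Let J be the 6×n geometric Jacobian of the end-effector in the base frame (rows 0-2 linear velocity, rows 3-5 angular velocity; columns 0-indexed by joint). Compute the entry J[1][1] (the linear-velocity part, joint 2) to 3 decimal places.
axis z_1 = (0.0000,0.0000,1.0000); lever o_n−o_1 = (0.7321,1.0000,2.0000)
cross product → J_v[:, 1] = (-1.0000,0.7321,0.0000)
J_ω[:, 1] = z_1
entry J[1][1] = 0.7321

0.732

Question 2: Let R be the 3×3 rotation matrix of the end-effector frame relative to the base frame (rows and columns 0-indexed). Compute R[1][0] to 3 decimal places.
0.500

End-effector x-axis (col 0 of R) = (0.8660,0.5000,0.0000)
R[1][0] = 0.5000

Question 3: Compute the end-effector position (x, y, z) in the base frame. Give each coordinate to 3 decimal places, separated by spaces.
4.196 3.000 2.000

after link 1: o_1 = (3.4641, 2.0000, 0.0000)
after link 2: o_2 = (2.4641, 2.0000, 0.0000)
after link 3: o_3 = (4.1962, 3.0000, 2.0000)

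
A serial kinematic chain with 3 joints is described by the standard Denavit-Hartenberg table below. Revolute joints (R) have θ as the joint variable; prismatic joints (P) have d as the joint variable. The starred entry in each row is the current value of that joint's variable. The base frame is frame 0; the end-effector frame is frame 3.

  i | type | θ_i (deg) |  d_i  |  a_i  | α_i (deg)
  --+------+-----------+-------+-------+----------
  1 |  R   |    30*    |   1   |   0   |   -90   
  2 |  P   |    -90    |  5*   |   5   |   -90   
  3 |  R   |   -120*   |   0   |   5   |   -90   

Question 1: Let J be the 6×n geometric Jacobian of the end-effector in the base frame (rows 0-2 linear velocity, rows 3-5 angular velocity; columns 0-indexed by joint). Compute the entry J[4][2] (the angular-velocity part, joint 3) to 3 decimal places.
0.500

axis z_2 = (0.8660,0.5000,-0.0000); lever o_n−o_2 = (-2.1651,3.7500,-2.5000)
cross product → J_v[:, 2] = (-1.2500,2.1651,4.3301)
J_ω[:, 2] = z_2
entry J[4][2] = 0.5000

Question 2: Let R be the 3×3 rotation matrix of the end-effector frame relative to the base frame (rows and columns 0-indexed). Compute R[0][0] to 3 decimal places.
-0.433

End-effector x-axis (col 0 of R) = (-0.4330,0.7500,-0.5000)
R[0][0] = -0.4330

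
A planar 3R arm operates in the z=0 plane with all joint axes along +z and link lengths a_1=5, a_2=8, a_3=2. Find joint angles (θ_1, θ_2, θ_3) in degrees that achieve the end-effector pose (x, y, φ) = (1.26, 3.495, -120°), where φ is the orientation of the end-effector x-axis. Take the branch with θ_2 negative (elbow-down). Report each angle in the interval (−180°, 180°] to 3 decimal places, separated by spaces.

wrist centre = target − a_3·(cos φ, sin φ) = (2.2600, 5.2271)
cos θ_2 = (32.4297−5²−8²)/(2·5·8) = -0.7071; θ_2 = -135.0018° (elbow-down)
β = atan2(5.2271,2.2600) = 66.6180°; ψ = atan2(-5.6567,-0.6570) = -96.6253°
θ_1 = β − ψ = 163.2433°
θ_3 = φ − θ_1 − θ_2 = -148.2415° (wrapped to (-180°,180°])

163.243 -135.002 -148.241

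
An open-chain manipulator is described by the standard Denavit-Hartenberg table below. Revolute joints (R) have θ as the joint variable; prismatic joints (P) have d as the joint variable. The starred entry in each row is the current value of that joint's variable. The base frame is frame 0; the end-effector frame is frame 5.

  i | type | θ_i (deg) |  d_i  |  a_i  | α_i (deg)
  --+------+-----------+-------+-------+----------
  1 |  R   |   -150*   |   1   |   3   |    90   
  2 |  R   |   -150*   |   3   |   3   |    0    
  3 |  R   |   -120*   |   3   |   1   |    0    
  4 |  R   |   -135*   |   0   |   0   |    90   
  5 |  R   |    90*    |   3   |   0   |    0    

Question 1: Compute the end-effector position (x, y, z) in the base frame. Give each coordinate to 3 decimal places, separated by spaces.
-1.511 6.056 -1.621

after link 1: o_1 = (-2.5981, -1.5000, 1.0000)
after link 2: o_2 = (-1.8481, 2.3971, -0.5000)
after link 3: o_3 = (-3.3481, 4.9952, 0.5000)
after link 4: o_4 = (-3.3481, 4.9952, 0.5000)
after link 5: o_5 = (-1.5110, 6.0559, -1.6213)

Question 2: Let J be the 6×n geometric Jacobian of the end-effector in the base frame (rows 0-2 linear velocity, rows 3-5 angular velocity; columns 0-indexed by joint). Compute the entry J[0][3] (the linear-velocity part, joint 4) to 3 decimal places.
axis z_3 = (-0.5000,0.8660,0.0000); lever o_n−o_3 = (1.8371,1.0607,-2.1213)
cross product → J_v[:, 3] = (-1.8371,-1.0607,-2.1213)
J_ω[:, 3] = z_3
entry J[0][3] = -1.8371

-1.837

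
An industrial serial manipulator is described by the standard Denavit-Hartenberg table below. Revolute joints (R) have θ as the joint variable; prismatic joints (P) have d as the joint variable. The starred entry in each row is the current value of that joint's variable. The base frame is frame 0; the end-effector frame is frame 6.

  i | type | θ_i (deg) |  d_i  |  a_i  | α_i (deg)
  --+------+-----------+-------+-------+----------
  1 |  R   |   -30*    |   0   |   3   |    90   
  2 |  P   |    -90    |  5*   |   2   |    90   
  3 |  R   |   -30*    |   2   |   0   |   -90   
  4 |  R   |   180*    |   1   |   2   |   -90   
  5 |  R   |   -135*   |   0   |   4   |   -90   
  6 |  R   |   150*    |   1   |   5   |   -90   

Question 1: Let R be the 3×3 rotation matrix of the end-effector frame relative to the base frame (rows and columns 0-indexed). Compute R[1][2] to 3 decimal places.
0.545

End-effector z-axis (col 2 of R) = (-0.6853,0.5451,0.4830)
R[1][2] = 0.5451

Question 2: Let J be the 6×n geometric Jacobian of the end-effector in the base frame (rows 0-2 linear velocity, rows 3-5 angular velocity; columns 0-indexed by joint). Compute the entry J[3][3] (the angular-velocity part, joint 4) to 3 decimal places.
axis z_3 = (-0.4330,-0.7500,-0.5000); lever o_n−o_3 = (0.7918,-3.6285,1.8097)
cross product → J_v[:, 3] = (-3.1716,0.3877,2.1651)
J_ω[:, 3] = z_3
entry J[3][3] = -0.4330

-0.433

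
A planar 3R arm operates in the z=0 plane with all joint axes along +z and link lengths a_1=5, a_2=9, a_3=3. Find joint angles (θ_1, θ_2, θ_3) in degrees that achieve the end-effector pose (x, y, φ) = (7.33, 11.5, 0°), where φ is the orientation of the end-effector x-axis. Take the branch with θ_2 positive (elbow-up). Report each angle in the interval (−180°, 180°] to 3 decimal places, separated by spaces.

30.000 60.001 -90.001

wrist centre = target − a_3·(cos φ, sin φ) = (4.3300, 11.5000)
cos θ_2 = (150.9989−5²−9²)/(2·5·9) = 0.5000; θ_2 = 60.0008° (elbow-up)
β = atan2(11.5000,4.3300) = 69.3676°; ψ = atan2(7.7943,9.4999) = 39.3676°
θ_1 = β − ψ = 30.0000°
θ_3 = φ − θ_1 − θ_2 = -90.0008° (wrapped to (-180°,180°])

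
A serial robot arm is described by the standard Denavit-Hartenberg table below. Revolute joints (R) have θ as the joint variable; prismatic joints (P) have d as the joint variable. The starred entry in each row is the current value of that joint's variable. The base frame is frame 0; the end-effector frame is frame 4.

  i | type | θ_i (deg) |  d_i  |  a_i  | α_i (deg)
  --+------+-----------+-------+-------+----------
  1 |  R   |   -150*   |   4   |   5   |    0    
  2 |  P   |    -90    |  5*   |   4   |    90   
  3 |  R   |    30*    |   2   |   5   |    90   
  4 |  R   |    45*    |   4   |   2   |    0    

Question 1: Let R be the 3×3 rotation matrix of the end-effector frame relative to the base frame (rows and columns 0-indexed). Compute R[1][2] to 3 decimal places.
End-effector z-axis (col 2 of R) = (-0.2500,0.4330,-0.8660)
R[1][2] = 0.4330

0.433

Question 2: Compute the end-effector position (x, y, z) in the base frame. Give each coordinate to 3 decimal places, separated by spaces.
-7.151 9.214 8.743

after link 1: o_1 = (-4.3301, -2.5000, 4.0000)
after link 2: o_2 = (-6.3301, 0.9641, 9.0000)
after link 3: o_3 = (-6.7631, 5.7141, 11.5000)
after link 4: o_4 = (-7.1508, 9.2139, 8.7430)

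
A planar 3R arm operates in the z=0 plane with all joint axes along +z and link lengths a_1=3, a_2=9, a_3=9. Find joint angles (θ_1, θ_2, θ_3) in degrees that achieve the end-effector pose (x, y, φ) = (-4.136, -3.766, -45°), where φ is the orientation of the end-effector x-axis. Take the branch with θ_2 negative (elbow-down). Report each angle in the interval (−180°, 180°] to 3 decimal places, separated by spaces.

wrist centre = target − a_3·(cos φ, sin φ) = (-10.5000, 2.5980)
cos θ_2 = (116.9986−3²−9²)/(2·3·9) = 0.5000; θ_2 = -60.0017° (elbow-down)
β = atan2(2.5980,-10.5000) = 166.1027°; ψ = atan2(-7.7944,7.4998) = -46.1035°
θ_1 = β − ψ = 212.2062°
θ_3 = φ − θ_1 − θ_2 = 162.7956° (wrapped to (-180°,180°])

-147.794 -60.002 162.796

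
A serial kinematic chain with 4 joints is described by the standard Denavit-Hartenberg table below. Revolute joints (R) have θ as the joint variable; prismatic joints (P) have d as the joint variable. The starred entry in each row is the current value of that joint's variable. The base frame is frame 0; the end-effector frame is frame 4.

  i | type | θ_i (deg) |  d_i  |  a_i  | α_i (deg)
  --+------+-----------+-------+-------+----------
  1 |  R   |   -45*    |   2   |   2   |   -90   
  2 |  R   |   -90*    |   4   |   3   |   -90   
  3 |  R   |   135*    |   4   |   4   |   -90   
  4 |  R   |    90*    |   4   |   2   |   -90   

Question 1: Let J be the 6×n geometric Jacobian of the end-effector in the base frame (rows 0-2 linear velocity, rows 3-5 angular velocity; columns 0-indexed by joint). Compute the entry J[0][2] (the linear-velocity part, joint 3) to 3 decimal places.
4.000

axis z_2 = (0.7071,-0.7071,-0.0000); lever o_n−o_2 = (1.4142,-1.4142,-5.6569)
cross product → J_v[:, 2] = (4.0000,4.0000,-0.0000)
J_ω[:, 2] = z_2
entry J[0][2] = 4.0000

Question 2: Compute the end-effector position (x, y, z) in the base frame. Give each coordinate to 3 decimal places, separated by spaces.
5.657 -0.000 -0.657

after link 1: o_1 = (1.4142, -1.4142, 2.0000)
after link 2: o_2 = (4.2426, 1.4142, 5.0000)
after link 3: o_3 = (5.0711, -3.4142, 2.1716)
after link 4: o_4 = (5.6569, -0.0000, -0.6569)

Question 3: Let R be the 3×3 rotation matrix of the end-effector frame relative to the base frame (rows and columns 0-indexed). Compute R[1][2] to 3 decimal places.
End-effector z-axis (col 2 of R) = (0.5000,0.5000,0.7071)
R[1][2] = 0.5000

0.500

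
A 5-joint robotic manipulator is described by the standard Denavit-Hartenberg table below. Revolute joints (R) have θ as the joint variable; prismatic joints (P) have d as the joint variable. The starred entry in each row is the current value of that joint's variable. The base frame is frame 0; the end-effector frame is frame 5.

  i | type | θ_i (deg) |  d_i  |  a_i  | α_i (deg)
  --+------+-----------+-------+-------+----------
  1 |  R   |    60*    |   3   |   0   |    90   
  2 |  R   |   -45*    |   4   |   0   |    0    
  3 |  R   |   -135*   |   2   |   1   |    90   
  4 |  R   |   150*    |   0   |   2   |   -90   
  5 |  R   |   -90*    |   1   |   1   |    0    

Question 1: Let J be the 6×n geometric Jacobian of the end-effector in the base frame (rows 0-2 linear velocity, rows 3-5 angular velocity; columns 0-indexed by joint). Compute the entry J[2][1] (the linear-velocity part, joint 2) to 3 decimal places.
axis z_1 = (0.8660,-0.5000,0.0000); lever o_n−o_1 = (5.9282,-2.0000,1.0000)
cross product → J_v[:, 1] = (-0.5000,-0.8660,1.2321)
J_ω[:, 1] = z_1
entry J[2][1] = 1.2321

1.232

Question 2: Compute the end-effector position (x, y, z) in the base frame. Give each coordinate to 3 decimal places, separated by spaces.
after link 1: o_1 = (0.0000, 0.0000, 3.0000)
after link 2: o_2 = (3.4641, -2.0000, 3.0000)
after link 3: o_3 = (4.6962, -3.8660, 3.0000)
after link 4: o_4 = (6.4282, -2.8660, 3.0000)
after link 5: o_5 = (5.9282, -2.0000, 4.0000)

5.928 -2.000 4.000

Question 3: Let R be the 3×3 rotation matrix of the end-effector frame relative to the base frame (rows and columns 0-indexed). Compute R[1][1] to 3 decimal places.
0.500

End-effector y-axis (col 1 of R) = (0.8660,0.5000,0.0000)
R[1][1] = 0.5000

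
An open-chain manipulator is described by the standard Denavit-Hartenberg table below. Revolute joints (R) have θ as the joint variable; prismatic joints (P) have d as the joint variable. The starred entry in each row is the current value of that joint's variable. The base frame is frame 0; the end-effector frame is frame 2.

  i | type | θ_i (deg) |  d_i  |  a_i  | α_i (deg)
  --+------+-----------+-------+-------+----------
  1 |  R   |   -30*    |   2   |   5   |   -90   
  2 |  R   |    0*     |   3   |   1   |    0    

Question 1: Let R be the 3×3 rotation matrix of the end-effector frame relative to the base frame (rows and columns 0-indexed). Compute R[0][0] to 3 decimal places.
0.866

End-effector x-axis (col 0 of R) = (0.8660,-0.5000,0.0000)
R[0][0] = 0.8660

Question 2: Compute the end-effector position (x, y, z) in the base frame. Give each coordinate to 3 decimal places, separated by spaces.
6.696 -0.402 2.000

after link 1: o_1 = (4.3301, -2.5000, 2.0000)
after link 2: o_2 = (6.6962, -0.4019, 2.0000)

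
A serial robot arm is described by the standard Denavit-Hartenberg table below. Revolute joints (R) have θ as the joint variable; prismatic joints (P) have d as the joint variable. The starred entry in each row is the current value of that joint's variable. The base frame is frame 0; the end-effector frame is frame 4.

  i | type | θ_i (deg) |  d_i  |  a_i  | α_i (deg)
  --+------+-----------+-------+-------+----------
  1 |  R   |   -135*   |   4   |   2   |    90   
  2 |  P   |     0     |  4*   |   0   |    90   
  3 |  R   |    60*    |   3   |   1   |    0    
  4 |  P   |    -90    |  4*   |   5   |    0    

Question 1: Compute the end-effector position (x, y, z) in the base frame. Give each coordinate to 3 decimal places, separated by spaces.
after link 1: o_1 = (-1.4142, -1.4142, 4.0000)
after link 2: o_2 = (-4.2426, 1.4142, 4.0000)
after link 3: o_3 = (-5.2086, 1.6730, 1.0000)
after link 4: o_4 = (-6.5027, -3.1566, -3.0000)

-6.503 -3.157 -3.000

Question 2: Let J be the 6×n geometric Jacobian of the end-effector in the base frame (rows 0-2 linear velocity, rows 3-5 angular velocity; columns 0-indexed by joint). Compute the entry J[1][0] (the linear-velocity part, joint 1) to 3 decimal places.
axis z_0 = ẑ; lever o_n−o_0 = (-6.5027,-3.1566,-3.0000)
cross product → J_v[:, 0] = (3.1566,-6.5027,0.0000)
J_ω[:, 0] = z_0
entry J[1][0] = -6.5027

-6.503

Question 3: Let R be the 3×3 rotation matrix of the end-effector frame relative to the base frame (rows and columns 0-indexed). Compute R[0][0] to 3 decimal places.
-0.259

End-effector x-axis (col 0 of R) = (-0.2588,-0.9659,-0.0000)
R[0][0] = -0.2588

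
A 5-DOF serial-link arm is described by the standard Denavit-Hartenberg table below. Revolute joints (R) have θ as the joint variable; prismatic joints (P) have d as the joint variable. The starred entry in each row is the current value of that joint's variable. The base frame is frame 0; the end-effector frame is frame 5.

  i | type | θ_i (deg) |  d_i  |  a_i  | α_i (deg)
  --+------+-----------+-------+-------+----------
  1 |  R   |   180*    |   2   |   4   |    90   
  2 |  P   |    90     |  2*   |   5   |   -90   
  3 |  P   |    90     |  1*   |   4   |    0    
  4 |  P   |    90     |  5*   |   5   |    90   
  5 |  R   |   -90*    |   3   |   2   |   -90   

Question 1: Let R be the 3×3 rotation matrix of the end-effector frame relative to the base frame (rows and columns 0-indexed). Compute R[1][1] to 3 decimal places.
End-effector y-axis (col 1 of R) = (0.0000,1.0000,-0.0000)
R[1][1] = 1.0000

1.000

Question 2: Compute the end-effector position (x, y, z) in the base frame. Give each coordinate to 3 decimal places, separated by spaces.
-0.000 -5.000 2.000

after link 1: o_1 = (-4.0000, 0.0000, 2.0000)
after link 2: o_2 = (-4.0000, 2.0000, 7.0000)
after link 3: o_3 = (-3.0000, -2.0000, 7.0000)
after link 4: o_4 = (2.0000, -2.0000, 2.0000)
after link 5: o_5 = (-0.0000, -5.0000, 2.0000)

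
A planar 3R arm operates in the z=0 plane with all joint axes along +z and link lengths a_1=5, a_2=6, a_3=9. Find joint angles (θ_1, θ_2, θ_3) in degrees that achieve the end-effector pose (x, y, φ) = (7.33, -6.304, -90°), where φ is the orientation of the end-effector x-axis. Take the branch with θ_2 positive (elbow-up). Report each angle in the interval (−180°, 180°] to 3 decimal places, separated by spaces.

-30.002 90.003 -150.000

wrist centre = target − a_3·(cos φ, sin φ) = (7.3300, 2.6960)
cos θ_2 = (60.9973−5²−6²)/(2·5·6) = -0.0000; θ_2 = 90.0026° (elbow-up)
β = atan2(2.6960,7.3300) = 20.1937°; ψ = atan2(6.0000,4.9997) = 50.1959°
θ_1 = β − ψ = -30.0022°
θ_3 = φ − θ_1 − θ_2 = -150.0003° (wrapped to (-180°,180°])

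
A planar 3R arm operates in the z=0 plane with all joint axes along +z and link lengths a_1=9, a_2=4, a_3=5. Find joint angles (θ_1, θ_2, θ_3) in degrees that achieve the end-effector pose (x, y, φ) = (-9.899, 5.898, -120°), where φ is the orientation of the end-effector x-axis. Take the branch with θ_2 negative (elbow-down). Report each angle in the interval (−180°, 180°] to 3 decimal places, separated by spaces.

wrist centre = target − a_3·(cos φ, sin φ) = (-7.3990, 10.2281)
cos θ_2 = (159.3598−9²−4²)/(2·9·4) = 0.8661; θ_2 = -29.9905° (elbow-down)
β = atan2(10.2281,-7.3990) = 125.8819°; ψ = atan2(-1.9994,12.4644) = -9.1132°
θ_1 = β − ψ = 134.9951°
θ_3 = φ − θ_1 − θ_2 = 134.9954° (wrapped to (-180°,180°])

134.995 -29.991 134.995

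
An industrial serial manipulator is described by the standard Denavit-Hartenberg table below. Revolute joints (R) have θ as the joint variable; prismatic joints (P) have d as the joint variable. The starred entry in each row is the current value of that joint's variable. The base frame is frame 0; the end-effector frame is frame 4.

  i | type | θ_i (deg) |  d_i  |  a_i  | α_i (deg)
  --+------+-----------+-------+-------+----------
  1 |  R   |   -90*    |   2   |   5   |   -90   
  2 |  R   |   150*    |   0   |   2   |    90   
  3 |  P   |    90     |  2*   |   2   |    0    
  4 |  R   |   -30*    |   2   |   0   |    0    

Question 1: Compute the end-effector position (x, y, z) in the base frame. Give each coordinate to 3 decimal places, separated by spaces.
2.000 -5.268 -2.464

after link 1: o_1 = (0.0000, -5.0000, 2.0000)
after link 2: o_2 = (0.0000, -3.2679, 1.0000)
after link 3: o_3 = (2.0000, -4.2679, -0.7321)
after link 4: o_4 = (2.0000, -5.2679, -2.4641)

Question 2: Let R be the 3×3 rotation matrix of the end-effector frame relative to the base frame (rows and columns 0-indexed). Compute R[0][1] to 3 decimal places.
End-effector y-axis (col 1 of R) = (0.5000,-0.7500,0.4330)
R[0][1] = 0.5000

0.500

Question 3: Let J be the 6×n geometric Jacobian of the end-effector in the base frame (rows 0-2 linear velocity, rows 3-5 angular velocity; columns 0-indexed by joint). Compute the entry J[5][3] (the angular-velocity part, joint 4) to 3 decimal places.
-0.866

axis z_3 = (0.0000,-0.5000,-0.8660); lever o_n−o_3 = (0.0000,-1.0000,-1.7321)
cross product → J_v[:, 3] = (-0.0000,-0.0000,0.0000)
J_ω[:, 3] = z_3
entry J[5][3] = -0.8660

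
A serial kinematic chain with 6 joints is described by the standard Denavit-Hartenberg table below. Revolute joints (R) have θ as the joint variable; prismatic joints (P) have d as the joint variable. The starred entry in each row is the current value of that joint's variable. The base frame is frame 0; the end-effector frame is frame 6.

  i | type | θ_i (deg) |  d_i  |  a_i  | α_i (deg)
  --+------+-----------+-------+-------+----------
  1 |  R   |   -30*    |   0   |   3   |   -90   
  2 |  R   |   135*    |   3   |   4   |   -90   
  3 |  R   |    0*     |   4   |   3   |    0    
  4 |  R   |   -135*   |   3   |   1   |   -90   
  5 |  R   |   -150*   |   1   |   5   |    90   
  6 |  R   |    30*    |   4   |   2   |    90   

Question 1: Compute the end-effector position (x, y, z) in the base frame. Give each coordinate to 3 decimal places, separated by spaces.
after link 1: o_1 = (2.5981, -1.5000, 0.0000)
after link 2: o_2 = (1.6486, 2.5123, -2.8284)
after link 3: o_3 = (-2.6380, 4.9872, -2.1213)
after link 4: o_4 = (-3.6886, 6.4102, 0.5000)
after link 5: o_5 = (-8.7049, 6.5873, -0.3973)
after link 6: o_6 = (-9.9463, 5.2628, -4.4844)

-9.946 5.263 -4.484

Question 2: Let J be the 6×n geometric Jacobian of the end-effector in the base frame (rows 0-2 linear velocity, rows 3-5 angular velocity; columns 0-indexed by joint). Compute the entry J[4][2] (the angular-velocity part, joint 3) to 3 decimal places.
0.354

axis z_2 = (-0.6124,0.3536,0.7071); lever o_n−o_2 = (-11.5949,2.7506,-1.6560)
cross product → J_v[:, 2] = (-2.5304,-9.2129,2.4151)
J_ω[:, 2] = z_2
entry J[4][2] = 0.3536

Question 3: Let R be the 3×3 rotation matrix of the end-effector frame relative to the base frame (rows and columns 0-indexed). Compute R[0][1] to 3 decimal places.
End-effector y-axis (col 1 of R) = (0.1370,-0.4874,-0.8624)
R[0][1] = 0.1370

0.137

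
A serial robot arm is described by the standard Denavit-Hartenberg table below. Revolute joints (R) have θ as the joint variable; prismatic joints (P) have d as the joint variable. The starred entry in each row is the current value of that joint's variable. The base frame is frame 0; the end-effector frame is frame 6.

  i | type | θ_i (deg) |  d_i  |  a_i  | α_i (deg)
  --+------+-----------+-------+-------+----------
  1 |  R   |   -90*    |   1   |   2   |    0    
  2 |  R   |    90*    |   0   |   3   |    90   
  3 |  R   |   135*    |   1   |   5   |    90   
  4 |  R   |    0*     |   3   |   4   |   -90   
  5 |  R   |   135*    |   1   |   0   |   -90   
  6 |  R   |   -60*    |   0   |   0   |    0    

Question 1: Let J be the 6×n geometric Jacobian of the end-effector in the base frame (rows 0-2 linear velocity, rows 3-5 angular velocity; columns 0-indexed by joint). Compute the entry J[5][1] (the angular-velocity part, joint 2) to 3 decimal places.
axis z_1 = (0.0000,0.0000,1.0000); lever o_n−o_1 = (-1.2426,-2.0000,8.4853)
cross product → J_v[:, 1] = (2.0000,-1.2426,0.0000)
J_ω[:, 1] = z_1
entry J[5][1] = 1.0000

1.000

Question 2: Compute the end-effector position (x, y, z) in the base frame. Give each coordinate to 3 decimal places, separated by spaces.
after link 1: o_1 = (0.0000, -2.0000, 1.0000)
after link 2: o_2 = (3.0000, -2.0000, 1.0000)
after link 3: o_3 = (-0.5355, -3.0000, 4.5355)
after link 4: o_4 = (-1.2426, -3.0000, 9.4853)
after link 5: o_5 = (-1.2426, -4.0000, 9.4853)
after link 6: o_6 = (-1.2426, -4.0000, 9.4853)

-1.243 -4.000 9.485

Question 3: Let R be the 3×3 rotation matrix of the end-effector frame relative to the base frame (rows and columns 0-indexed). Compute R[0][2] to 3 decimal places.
End-effector z-axis (col 2 of R) = (1.0000,-0.0000,-0.0000)
R[0][2] = 1.0000

1.000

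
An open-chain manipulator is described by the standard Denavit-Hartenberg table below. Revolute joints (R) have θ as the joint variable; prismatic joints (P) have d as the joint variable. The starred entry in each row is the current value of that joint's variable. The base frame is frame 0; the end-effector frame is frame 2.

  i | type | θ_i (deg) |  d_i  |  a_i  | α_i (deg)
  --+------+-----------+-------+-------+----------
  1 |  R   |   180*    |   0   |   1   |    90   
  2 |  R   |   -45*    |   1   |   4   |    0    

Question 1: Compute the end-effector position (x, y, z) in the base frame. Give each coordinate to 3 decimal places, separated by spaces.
after link 1: o_1 = (-1.0000, 0.0000, 0.0000)
after link 2: o_2 = (-3.8284, 1.0000, -2.8284)

-3.828 1.000 -2.828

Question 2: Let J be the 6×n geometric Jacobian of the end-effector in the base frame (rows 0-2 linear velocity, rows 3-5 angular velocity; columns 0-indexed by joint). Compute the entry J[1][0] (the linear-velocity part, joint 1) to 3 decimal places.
axis z_0 = ẑ; lever o_n−o_0 = (-3.8284,1.0000,-2.8284)
cross product → J_v[:, 0] = (-1.0000,-3.8284,0.0000)
J_ω[:, 0] = z_0
entry J[1][0] = -3.8284

-3.828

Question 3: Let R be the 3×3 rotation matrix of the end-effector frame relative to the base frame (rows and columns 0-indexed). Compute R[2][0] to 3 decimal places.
End-effector x-axis (col 0 of R) = (-0.7071,0.0000,-0.7071)
R[2][0] = -0.7071

-0.707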